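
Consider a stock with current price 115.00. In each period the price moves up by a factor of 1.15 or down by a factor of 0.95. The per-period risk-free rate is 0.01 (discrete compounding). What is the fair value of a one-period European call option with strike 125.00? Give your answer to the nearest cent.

Risk-neutral probability p = (1 + 0.01 − 0.95)/(1.15 − 0.95) = 0.0600/0.2000 = 0.3000
Terminal stock prices: S_u = 132.2, S_d = 109.2
Terminal payoffs (S − K): max(7.25, 0) = 7.25, max(-15.75, 0) = 0
Node 0 (S = 115): V_0 = 1/1.01·[0.3000·7.2500 + 0.7000·0.0000] = 2.1535

2.15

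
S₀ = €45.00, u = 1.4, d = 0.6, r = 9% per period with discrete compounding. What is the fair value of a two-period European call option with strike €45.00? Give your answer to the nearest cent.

Risk-neutral probability p = (1 + 0.09 − 0.6)/(1.4 − 0.6) = 0.4900/0.8000 = 0.6125
Terminal stock prices: S_uu = 88.2, S_ud = 37.8, S_dd = 16.2
Terminal payoffs (S − K): max(43.2, 0) = 43.2, max(-7.2, 0) = 0, max(-28.8, 0) = 0
Node u (S = 63): V_u = 1/1.09·[0.6125·43.2000 + 0.3875·0.0000] = 24.2752
Node d (S = 27): V_d = 1/1.09·[0.6125·0.0000 + 0.3875·0.0000] = 0.0000
Node 0 (S = 45): V_0 = 1/1.09·[0.6125·24.2752 + 0.3875·0.0000] = 13.6409

€13.64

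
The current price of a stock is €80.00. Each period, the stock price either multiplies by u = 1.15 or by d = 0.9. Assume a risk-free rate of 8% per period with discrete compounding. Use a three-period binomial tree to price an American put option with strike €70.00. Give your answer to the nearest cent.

Risk-neutral probability p = (1 + 0.08 − 0.9)/(1.15 − 0.9) = 0.1800/0.2500 = 0.7200
Terminal stock prices: S_uuu = 121.7, S_uud = 95.22, S_udd = 74.52, S_ddd = 58.32
Terminal payoffs (K − S): max(-51.67, 0) = 0, max(-25.22, 0) = 0, max(-4.52, 0) = 0, max(11.68, 0) = 11.68
Node uu (S = 105.8): continuation = 1/1.08·[0.7200·0.0000 + 0.2800·0.0000] = 0.0000; exercise value = 0.0000 ≤ continuation, so V_uu = 0.0000
Node ud (S = 82.8): continuation = 1/1.08·[0.7200·0.0000 + 0.2800·0.0000] = 0.0000; exercise value = 0.0000 ≤ continuation, so V_ud = 0.0000
Node dd (S = 64.8): continuation = 1/1.08·[0.7200·0.0000 + 0.2800·11.6800] = 3.0281; exercise value = 5.2000 > continuation, so V_dd = 5.2000 (exercise)
Node u (S = 92): continuation = 1/1.08·[0.7200·0.0000 + 0.2800·0.0000] = 0.0000; exercise value = 0.0000 ≤ continuation, so V_u = 0.0000
Node d (S = 72): continuation = 1/1.08·[0.7200·0.0000 + 0.2800·5.2000] = 1.3481; exercise value = 0.0000 ≤ continuation, so V_d = 1.3481
Node 0 (S = 80): continuation = 1/1.08·[0.7200·0.0000 + 0.2800·1.3481] = 0.3495; exercise value = 0.0000 ≤ continuation, so V_0 = 0.3495

€0.35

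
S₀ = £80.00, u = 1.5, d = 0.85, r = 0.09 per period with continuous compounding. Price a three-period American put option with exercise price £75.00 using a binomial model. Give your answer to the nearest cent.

Risk-neutral probability p = (e^0.09 − 0.85)/(1.5 − 0.85) = 0.2442/0.6500 = 0.3757
Terminal stock prices: S_uuu = 270, S_uud = 153, S_udd = 86.7, S_ddd = 49.13
Terminal payoffs (K − S): max(-195, 0) = 0, max(-78, 0) = 0, max(-11.7, 0) = 0, max(25.87, 0) = 25.87
Node uu (S = 180): continuation = e^(−0.09)·[0.3757·0.0000 + 0.6243·0.0000] = 0.0000; exercise value = 0.0000 ≤ continuation, so V_uu = 0.0000
Node ud (S = 102): continuation = e^(−0.09)·[0.3757·0.0000 + 0.6243·0.0000] = 0.0000; exercise value = 0.0000 ≤ continuation, so V_ud = 0.0000
Node dd (S = 57.8): continuation = e^(−0.09)·[0.3757·0.0000 + 0.6243·25.8700] = 14.7617; exercise value = 17.2000 > continuation, so V_dd = 17.2000 (exercise)
Node u (S = 120): continuation = e^(−0.09)·[0.3757·0.0000 + 0.6243·0.0000] = 0.0000; exercise value = 0.0000 ≤ continuation, so V_u = 0.0000
Node d (S = 68): continuation = e^(−0.09)·[0.3757·0.0000 + 0.6243·17.2000] = 9.8145; exercise value = 7.0000 ≤ continuation, so V_d = 9.8145
Node 0 (S = 80): continuation = e^(−0.09)·[0.3757·0.0000 + 0.6243·9.8145] = 5.6003; exercise value = 0.0000 ≤ continuation, so V_0 = 5.6003

£5.60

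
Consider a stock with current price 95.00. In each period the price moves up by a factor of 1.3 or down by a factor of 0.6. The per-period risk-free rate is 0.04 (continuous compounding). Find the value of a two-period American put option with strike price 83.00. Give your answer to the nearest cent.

11.17

Risk-neutral probability p = (e^0.04 − 0.6)/(1.3 − 0.6) = 0.4408/0.7000 = 0.6297
Terminal stock prices: S_uu = 160.6, S_ud = 74.1, S_dd = 34.2
Terminal payoffs (K − S): max(-77.55, 0) = 0, max(8.9, 0) = 8.9, max(48.8, 0) = 48.8
Node u (S = 123.5): continuation = e^(−0.04)·[0.6297·0.0000 + 0.3703·8.9000] = 3.1662; exercise value = 0.0000 ≤ continuation, so V_u = 3.1662
Node d (S = 57): continuation = e^(−0.04)·[0.6297·8.9000 + 0.3703·48.8000] = 22.7455; exercise value = 26.0000 > continuation, so V_d = 26.0000 (exercise)
Node 0 (S = 95): continuation = e^(−0.04)·[0.6297·3.1662 + 0.3703·26.0000] = 11.1652; exercise value = 0.0000 ≤ continuation, so V_0 = 11.1652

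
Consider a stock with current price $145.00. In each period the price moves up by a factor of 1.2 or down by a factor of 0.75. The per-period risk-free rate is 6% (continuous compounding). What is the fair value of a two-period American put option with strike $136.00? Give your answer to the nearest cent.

Risk-neutral probability p = (e^0.06 − 0.75)/(1.2 − 0.75) = 0.3118/0.4500 = 0.6930
Terminal stock prices: S_uu = 208.8, S_ud = 130.5, S_dd = 81.56
Terminal payoffs (K − S): max(-72.8, 0) = 0, max(5.5, 0) = 5.5, max(54.44, 0) = 54.44
Node u (S = 174): continuation = e^(−0.06)·[0.6930·0.0000 + 0.3070·5.5000] = 1.5903; exercise value = 0.0000 ≤ continuation, so V_u = 1.5903
Node d (S = 108.8): continuation = e^(−0.06)·[0.6930·5.5000 + 0.3070·54.4375] = 19.3300; exercise value = 27.2500 > continuation, so V_d = 27.2500 (exercise)
Node 0 (S = 145): continuation = e^(−0.06)·[0.6930·1.5903 + 0.3070·27.2500] = 8.9172; exercise value = 0.0000 ≤ continuation, so V_0 = 8.9172

$8.92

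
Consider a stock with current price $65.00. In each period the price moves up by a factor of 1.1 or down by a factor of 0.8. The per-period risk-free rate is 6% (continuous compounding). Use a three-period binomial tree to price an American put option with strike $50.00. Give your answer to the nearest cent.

$0.22

Risk-neutral probability p = (e^0.06 − 0.8)/(1.1 − 0.8) = 0.2618/0.3000 = 0.8728
Terminal stock prices: S_uuu = 86.52, S_uud = 62.92, S_udd = 45.76, S_ddd = 33.28
Terminal payoffs (K − S): max(-36.52, 0) = 0, max(-12.92, 0) = 0, max(4.24, 0) = 4.24, max(16.72, 0) = 16.72
Node uu (S = 78.65): continuation = e^(−0.06)·[0.8728·0.0000 + 0.1272·0.0000] = 0.0000; exercise value = 0.0000 ≤ continuation, so V_uu = 0.0000
Node ud (S = 57.2): continuation = e^(−0.06)·[0.8728·0.0000 + 0.1272·4.2400] = 0.5080; exercise value = 0.0000 ≤ continuation, so V_ud = 0.5080
Node dd (S = 41.6): continuation = e^(−0.06)·[0.8728·4.2400 + 0.1272·16.7200] = 5.4882; exercise value = 8.4000 > continuation, so V_dd = 8.4000 (exercise)
Node u (S = 71.5): continuation = e^(−0.06)·[0.8728·0.0000 + 0.1272·0.5080] = 0.0609; exercise value = 0.0000 ≤ continuation, so V_u = 0.0609
Node d (S = 52): continuation = e^(−0.06)·[0.8728·0.5080 + 0.1272·8.4000] = 1.4239; exercise value = 0.0000 ≤ continuation, so V_d = 1.4239
Node 0 (S = 65): continuation = e^(−0.06)·[0.8728·0.0609 + 0.1272·1.4239] = 0.2206; exercise value = 0.0000 ≤ continuation, so V_0 = 0.2206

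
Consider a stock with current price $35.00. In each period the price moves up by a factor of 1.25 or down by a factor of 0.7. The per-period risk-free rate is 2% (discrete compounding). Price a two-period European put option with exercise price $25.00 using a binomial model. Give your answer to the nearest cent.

Risk-neutral probability p = (1 + 0.02 − 0.7)/(1.25 − 0.7) = 0.3200/0.5500 = 0.5818
Terminal stock prices: S_uu = 54.69, S_ud = 30.62, S_dd = 17.15
Terminal payoffs (K − S): max(-29.69, 0) = 0, max(-5.625, 0) = 0, max(7.85, 0) = 7.85
Node u (S = 43.75): V_u = 1/1.02·[0.5818·0.0000 + 0.4182·0.0000] = 0.0000
Node d (S = 24.5): V_d = 1/1.02·[0.5818·0.0000 + 0.4182·7.8500] = 3.2184
Node 0 (S = 35): V_0 = 1/1.02·[0.5818·0.0000 + 0.4182·3.2184] = 1.3195

$1.32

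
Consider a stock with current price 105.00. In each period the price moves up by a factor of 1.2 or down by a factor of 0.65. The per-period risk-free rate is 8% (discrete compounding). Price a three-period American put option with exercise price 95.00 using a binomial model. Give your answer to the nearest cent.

7.32

Risk-neutral probability p = (1 + 0.08 − 0.65)/(1.2 − 0.65) = 0.4300/0.5500 = 0.7818
Terminal stock prices: S_uuu = 181.4, S_uud = 98.28, S_udd = 53.24, S_ddd = 28.84
Terminal payoffs (K − S): max(-86.44, 0) = 0, max(-3.28, 0) = 0, max(41.76, 0) = 41.76, max(66.16, 0) = 66.16
Node uu (S = 151.2): continuation = 1/1.08·[0.7818·0.0000 + 0.2182·0.0000] = 0.0000; exercise value = 0.0000 ≤ continuation, so V_uu = 0.0000
Node ud (S = 81.9): continuation = 1/1.08·[0.7818·0.0000 + 0.2182·41.7650] = 8.4374; exercise value = 13.1000 > continuation, so V_ud = 13.1000 (exercise)
Node dd (S = 44.36): continuation = 1/1.08·[0.7818·41.7650 + 0.2182·66.1644] = 43.6005; exercise value = 50.6375 > continuation, so V_dd = 50.6375 (exercise)
Node u (S = 126): continuation = 1/1.08·[0.7818·0.0000 + 0.2182·13.1000] = 2.6465; exercise value = 0.0000 ≤ continuation, so V_u = 2.6465
Node d (S = 68.25): continuation = 1/1.08·[0.7818·13.1000 + 0.2182·50.6375] = 19.7130; exercise value = 26.7500 > continuation, so V_d = 26.7500 (exercise)
Node 0 (S = 105): continuation = 1/1.08·[0.7818·2.6465 + 0.2182·26.7500] = 7.3198; exercise value = 0.0000 ≤ continuation, so V_0 = 7.3198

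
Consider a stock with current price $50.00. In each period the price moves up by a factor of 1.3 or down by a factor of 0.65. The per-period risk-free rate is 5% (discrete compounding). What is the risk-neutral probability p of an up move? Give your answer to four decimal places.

p = 0.6154

Risk-neutral probability p = (1 + 0.05 − 0.65)/(1.3 − 0.65) = 0.4000/0.6500 = 0.6154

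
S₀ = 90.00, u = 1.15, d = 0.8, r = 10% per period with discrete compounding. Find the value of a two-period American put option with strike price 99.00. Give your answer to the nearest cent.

9.00

Risk-neutral probability p = (1 + 0.1 − 0.8)/(1.15 − 0.8) = 0.3000/0.3500 = 0.8571
Terminal stock prices: S_uu = 119, S_ud = 82.8, S_dd = 57.6
Terminal payoffs (K − S): max(-20.02, 0) = 0, max(16.2, 0) = 16.2, max(41.4, 0) = 41.4
Node u (S = 103.5): continuation = 1/1.1·[0.8571·0.0000 + 0.1429·16.2000] = 2.1039; exercise value = 0.0000 ≤ continuation, so V_u = 2.1039
Node d (S = 72): continuation = 1/1.1·[0.8571·16.2000 + 0.1429·41.4000] = 18.0000; exercise value = 27.0000 > continuation, so V_d = 27.0000 (exercise)
Node 0 (S = 90): continuation = 1/1.1·[0.8571·2.1039 + 0.1429·27.0000] = 5.1459; exercise value = 9.0000 > continuation, so V_0 = 9.0000 (exercise)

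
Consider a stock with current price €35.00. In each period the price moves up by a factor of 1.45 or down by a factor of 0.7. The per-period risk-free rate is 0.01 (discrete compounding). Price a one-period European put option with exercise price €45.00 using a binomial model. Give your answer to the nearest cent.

Risk-neutral probability p = (1 + 0.01 − 0.7)/(1.45 − 0.7) = 0.3100/0.7500 = 0.4133
Terminal stock prices: S_u = 50.75, S_d = 24.5
Terminal payoffs (K − S): max(-5.75, 0) = 0, max(20.5, 0) = 20.5
Node 0 (S = 35): V_0 = 1/1.01·[0.4133·0.0000 + 0.5867·20.5000] = 11.9076

€11.91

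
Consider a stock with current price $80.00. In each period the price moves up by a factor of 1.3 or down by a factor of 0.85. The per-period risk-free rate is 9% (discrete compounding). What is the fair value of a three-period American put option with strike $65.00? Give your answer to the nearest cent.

Risk-neutral probability p = (1 + 0.09 − 0.85)/(1.3 − 0.85) = 0.2400/0.4500 = 0.5333
Terminal stock prices: S_uuu = 175.8, S_uud = 114.9, S_udd = 75.14, S_ddd = 49.13
Terminal payoffs (K − S): max(-110.8, 0) = 0, max(-49.92, 0) = 0, max(-10.14, 0) = 0, max(15.87, 0) = 15.87
Node uu (S = 135.2): continuation = 1/1.09·[0.5333·0.0000 + 0.4667·0.0000] = 0.0000; exercise value = 0.0000 ≤ continuation, so V_uu = 0.0000
Node ud (S = 88.4): continuation = 1/1.09·[0.5333·0.0000 + 0.4667·0.0000] = 0.0000; exercise value = 0.0000 ≤ continuation, so V_ud = 0.0000
Node dd (S = 57.8): continuation = 1/1.09·[0.5333·0.0000 + 0.4667·15.8700] = 6.7945; exercise value = 7.2000 > continuation, so V_dd = 7.2000 (exercise)
Node u (S = 104): continuation = 1/1.09·[0.5333·0.0000 + 0.4667·0.0000] = 0.0000; exercise value = 0.0000 ≤ continuation, so V_u = 0.0000
Node d (S = 68): continuation = 1/1.09·[0.5333·0.0000 + 0.4667·7.2000] = 3.0826; exercise value = 0.0000 ≤ continuation, so V_d = 3.0826
Node 0 (S = 80): continuation = 1/1.09·[0.5333·0.0000 + 0.4667·3.0826] = 1.3198; exercise value = 0.0000 ≤ continuation, so V_0 = 1.3198

$1.32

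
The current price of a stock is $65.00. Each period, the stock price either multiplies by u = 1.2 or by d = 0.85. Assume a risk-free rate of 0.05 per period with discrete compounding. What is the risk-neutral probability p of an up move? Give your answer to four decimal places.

Risk-neutral probability p = (1 + 0.05 − 0.85)/(1.2 − 0.85) = 0.2000/0.3500 = 0.5714

p = 0.5714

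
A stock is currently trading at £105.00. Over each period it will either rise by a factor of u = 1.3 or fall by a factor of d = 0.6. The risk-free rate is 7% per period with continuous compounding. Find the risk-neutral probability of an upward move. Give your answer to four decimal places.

Risk-neutral probability p = (e^0.07 − 0.6)/(1.3 − 0.6) = 0.4725/0.7000 = 0.6750

p = 0.6750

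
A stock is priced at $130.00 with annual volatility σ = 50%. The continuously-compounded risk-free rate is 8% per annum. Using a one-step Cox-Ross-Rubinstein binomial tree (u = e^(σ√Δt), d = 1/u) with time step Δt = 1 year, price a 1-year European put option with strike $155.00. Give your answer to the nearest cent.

CRR parameters: u = e^(σ√Δt) = e^(0.5·√1) = 1.6487, d = 1/u = 0.6065
Per-period rate: rΔt = 0.08·1 = 0.08, so R = e^0.08 = 1.0833
Risk-neutral probability p = (e^0.08 − 0.6065)/(1.6487 − 0.6065) = 0.4768/1.0422 = 0.4575
Terminal stock prices: S_u = 214.3, S_d = 78.85
Terminal payoffs (K − S): max(-59.33, 0) = 0, max(76.15, 0) = 76.15
Node 0 (S = 130): V_0 = e^(−0.08)·[0.4575·0.0000 + 0.5425·76.1510] = 38.1388

$38.14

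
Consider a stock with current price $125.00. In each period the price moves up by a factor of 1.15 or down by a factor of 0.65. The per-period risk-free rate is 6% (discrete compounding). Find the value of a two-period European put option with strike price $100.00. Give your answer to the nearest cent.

Risk-neutral probability p = (1 + 0.06 − 0.65)/(1.15 − 0.65) = 0.4100/0.5000 = 0.8200
Terminal stock prices: S_uu = 165.3, S_ud = 93.44, S_dd = 52.81
Terminal payoffs (K − S): max(-65.31, 0) = 0, max(6.562, 0) = 6.562, max(47.19, 0) = 47.19
Node u (S = 143.8): V_u = 1/1.06·[0.8200·0.0000 + 0.1800·6.5625] = 1.1144
Node d (S = 81.25): V_d = 1/1.06·[0.8200·6.5625 + 0.1800·47.1875] = 13.0896
Node 0 (S = 125): V_0 = 1/1.06·[0.8200·1.1144 + 0.1800·13.0896] = 3.0848

$3.08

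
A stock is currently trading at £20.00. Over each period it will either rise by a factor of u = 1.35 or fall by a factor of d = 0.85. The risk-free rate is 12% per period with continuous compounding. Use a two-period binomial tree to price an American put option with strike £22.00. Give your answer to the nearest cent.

Risk-neutral probability p = (e^0.12 − 0.85)/(1.35 − 0.85) = 0.2775/0.5000 = 0.5550
Terminal stock prices: S_uu = 36.45, S_ud = 22.95, S_dd = 14.45
Terminal payoffs (K − S): max(-14.45, 0) = 0, max(-0.95, 0) = 0, max(7.55, 0) = 7.55
Node u (S = 27): continuation = e^(−0.12)·[0.5550·0.0000 + 0.4450·0.0000] = 0.0000; exercise value = 0.0000 ≤ continuation, so V_u = 0.0000
Node d (S = 17): continuation = e^(−0.12)·[0.5550·0.0000 + 0.4450·7.5500] = 2.9799; exercise value = 5.0000 > continuation, so V_d = 5.0000 (exercise)
Node 0 (S = 20): continuation = e^(−0.12)·[0.5550·0.0000 + 0.4450·5.0000] = 1.9734; exercise value = 2.0000 > continuation, so V_0 = 2.0000 (exercise)

£2.00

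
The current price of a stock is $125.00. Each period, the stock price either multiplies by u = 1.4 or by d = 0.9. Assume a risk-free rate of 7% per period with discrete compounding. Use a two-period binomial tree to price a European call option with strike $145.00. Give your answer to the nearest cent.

Risk-neutral probability p = (1 + 0.07 − 0.9)/(1.4 − 0.9) = 0.1700/0.5000 = 0.3400
Terminal stock prices: S_uu = 245, S_ud = 157.5, S_dd = 101.2
Terminal payoffs (S − K): max(100, 0) = 100, max(12.5, 0) = 12.5, max(-43.75, 0) = 0
Node u (S = 175): V_u = 1/1.07·[0.3400·100.0000 + 0.6600·12.5000] = 39.4860
Node d (S = 112.5): V_d = 1/1.07·[0.3400·12.5000 + 0.6600·0.0000] = 3.9720
Node 0 (S = 125): V_0 = 1/1.07·[0.3400·39.4860 + 0.6600·3.9720] = 14.9969

$15.00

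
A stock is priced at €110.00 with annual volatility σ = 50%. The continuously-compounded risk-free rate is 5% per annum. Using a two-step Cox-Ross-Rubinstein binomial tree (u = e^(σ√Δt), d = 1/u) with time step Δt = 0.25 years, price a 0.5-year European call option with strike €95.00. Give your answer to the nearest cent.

CRR parameters: u = e^(σ√Δt) = e^(0.5·√0.25) = 1.2840, d = 1/u = 0.7788
Per-period rate: rΔt = 0.05·0.25 = 0.0125, so R = e^0.0125 = 1.0126
Risk-neutral probability p = (e^0.0125 − 0.7788)/(1.2840 − 0.7788) = 0.2338/0.5052 = 0.4627
Terminal stock prices: S_uu = 181.4, S_ud = 110, S_dd = 66.72
Terminal payoffs (S − K): max(86.36, 0) = 86.36, max(15, 0) = 15, max(-28.28, 0) = 0
Node u (S = 141.2): V_u = e^(−0.0125)·[0.4627·86.3593 + 0.5373·15.0000] = 47.4229
Node d (S = 85.67): V_d = e^(−0.0125)·[0.4627·15.0000 + 0.5373·0.0000] = 6.8546
Node 0 (S = 110): V_0 = e^(−0.0125)·[0.4627·47.4229 + 0.5373·6.8546] = 25.3080

€25.31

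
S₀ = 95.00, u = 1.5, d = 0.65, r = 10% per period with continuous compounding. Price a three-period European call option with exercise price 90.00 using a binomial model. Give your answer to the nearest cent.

Risk-neutral probability p = (e^0.1 − 0.65)/(1.5 − 0.65) = 0.4552/0.8500 = 0.5355
Terminal stock prices: S_uuu = 320.6, S_uud = 138.9, S_udd = 60.21, S_ddd = 26.09
Terminal payoffs (S − K): max(230.6, 0) = 230.6, max(48.94, 0) = 48.94, max(-29.79, 0) = 0, max(-63.91, 0) = 0
Node uu (S = 213.8): V_uu = e^(−0.1)·[0.5355·230.6250 + 0.4645·48.9375] = 132.3146
Node ud (S = 92.62): V_ud = e^(−0.1)·[0.5355·48.9375 + 0.4645·0.0000] = 23.7120
Node dd (S = 40.14): V_dd = e^(−0.1)·[0.5355·0.0000 + 0.4645·0.0000] = 0.0000
Node u (S = 142.5): V_u = e^(−0.1)·[0.5355·132.3146 + 0.4645·23.7120] = 74.0774
Node d (S = 61.75): V_d = e^(−0.1)·[0.5355·23.7120 + 0.4645·0.0000] = 11.4893
Node 0 (S = 95): V_0 = e^(−0.1)·[0.5355·74.0774 + 0.4645·11.4893] = 40.7221

40.72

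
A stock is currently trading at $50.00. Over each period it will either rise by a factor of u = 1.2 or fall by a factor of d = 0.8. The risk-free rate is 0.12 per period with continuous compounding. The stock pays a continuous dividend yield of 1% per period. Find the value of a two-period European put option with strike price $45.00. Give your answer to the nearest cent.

Per-period risk-free factor R = e^0.12 = 1.1275; dividend-adjusted growth = e^(0.12−0.01) = 1.1163.
Risk-neutral probability p = (1.1163 − 0.8)/(1.2 − 0.8) = 0.3163/0.4000 = 0.7907
Terminal stock prices: S_uu = 72, S_ud = 48, S_dd = 32
Terminal payoffs (K − S): max(-27, 0) = 0, max(-3, 0) = 0, max(13, 0) = 13
Node u (S = 60): V_u = e^(−0.12)·[0.7907·0.0000 + 0.2093·0.0000] = 0.0000
Node d (S = 40): V_d = e^(−0.12)·[0.7907·0.0000 + 0.2093·13.0000] = 2.4133
Node 0 (S = 50): V_0 = e^(−0.12)·[0.7907·0.0000 + 0.2093·2.4133] = 0.4480

$0.45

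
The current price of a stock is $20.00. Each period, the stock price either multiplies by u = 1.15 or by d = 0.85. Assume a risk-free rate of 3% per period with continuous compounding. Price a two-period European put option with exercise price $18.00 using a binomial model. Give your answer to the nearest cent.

$0.53

Risk-neutral probability p = (e^0.03 − 0.85)/(1.15 − 0.85) = 0.1805/0.3000 = 0.6015
Terminal stock prices: S_uu = 26.45, S_ud = 19.55, S_dd = 14.45
Terminal payoffs (K − S): max(-8.45, 0) = 0, max(-1.55, 0) = 0, max(3.55, 0) = 3.55
Node u (S = 23): V_u = e^(−0.03)·[0.6015·0.0000 + 0.3985·0.0000] = 0.0000
Node d (S = 17): V_d = e^(−0.03)·[0.6015·0.0000 + 0.3985·3.5500] = 1.3728
Node 0 (S = 20): V_0 = e^(−0.03)·[0.6015·0.0000 + 0.3985·1.3728] = 0.5309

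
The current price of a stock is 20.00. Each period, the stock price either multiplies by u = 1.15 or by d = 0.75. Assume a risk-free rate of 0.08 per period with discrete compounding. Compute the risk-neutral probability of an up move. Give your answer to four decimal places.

p = 0.8250

Risk-neutral probability p = (1 + 0.08 − 0.75)/(1.15 − 0.75) = 0.3300/0.4000 = 0.8250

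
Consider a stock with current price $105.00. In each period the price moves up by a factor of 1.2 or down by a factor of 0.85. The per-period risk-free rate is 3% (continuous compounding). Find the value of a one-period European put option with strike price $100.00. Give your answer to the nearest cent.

Risk-neutral probability p = (e^0.03 − 0.85)/(1.2 − 0.85) = 0.1805/0.3500 = 0.5156
Terminal stock prices: S_u = 126, S_d = 89.25
Terminal payoffs (K − S): max(-26, 0) = 0, max(10.75, 0) = 10.75
Node 0 (S = 105): V_0 = e^(−0.03)·[0.5156·0.0000 + 0.4844·10.7500] = 5.0536

$5.05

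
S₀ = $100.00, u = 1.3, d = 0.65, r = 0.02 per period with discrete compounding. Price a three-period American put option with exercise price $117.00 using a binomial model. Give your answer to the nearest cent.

$30.56

Risk-neutral probability p = (1 + 0.02 − 0.65)/(1.3 − 0.65) = 0.3700/0.6500 = 0.5692
Terminal stock prices: S_uuu = 219.7, S_uud = 109.9, S_udd = 54.93, S_ddd = 27.46
Terminal payoffs (K − S): max(-102.7, 0) = 0, max(7.15, 0) = 7.15, max(62.07, 0) = 62.07, max(89.54, 0) = 89.54
Node uu (S = 169): continuation = 1/1.02·[0.5692·0.0000 + 0.4308·7.1500] = 3.0196; exercise value = 0.0000 ≤ continuation, so V_uu = 3.0196
Node ud (S = 84.5): continuation = 1/1.02·[0.5692·7.1500 + 0.4308·62.0750] = 30.2059; exercise value = 32.5000 > continuation, so V_ud = 32.5000 (exercise)
Node dd (S = 42.25): continuation = 1/1.02·[0.5692·62.0750 + 0.4308·89.5375] = 72.4559; exercise value = 74.7500 > continuation, so V_dd = 74.7500 (exercise)
Node u (S = 130): continuation = 1/1.02·[0.5692·3.0196 + 0.4308·32.5000] = 15.4106; exercise value = 0.0000 ≤ continuation, so V_u = 15.4106
Node d (S = 65): continuation = 1/1.02·[0.5692·32.5000 + 0.4308·74.7500] = 49.7059; exercise value = 52.0000 > continuation, so V_d = 52.0000 (exercise)
Node 0 (S = 100): continuation = 1/1.02·[0.5692·15.4106 + 0.4308·52.0000] = 30.5610; exercise value = 17.0000 ≤ continuation, so V_0 = 30.5610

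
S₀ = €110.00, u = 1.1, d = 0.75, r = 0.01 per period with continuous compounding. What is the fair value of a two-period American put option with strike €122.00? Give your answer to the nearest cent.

€15.90

Risk-neutral probability p = (e^0.01 − 0.75)/(1.1 − 0.75) = 0.2601/0.3500 = 0.7430
Terminal stock prices: S_uu = 133.1, S_ud = 90.75, S_dd = 61.88
Terminal payoffs (K − S): max(-11.1, 0) = 0, max(31.25, 0) = 31.25, max(60.12, 0) = 60.12
Node u (S = 121): continuation = e^(−0.01)·[0.7430·0.0000 + 0.2570·31.2500] = 7.9513; exercise value = 1.0000 ≤ continuation, so V_u = 7.9513
Node d (S = 82.5): continuation = e^(−0.01)·[0.7430·31.2500 + 0.2570·60.1250] = 38.2861; exercise value = 39.5000 > continuation, so V_d = 39.5000 (exercise)
Node 0 (S = 110): continuation = e^(−0.01)·[0.7430·7.9513 + 0.2570·39.5000] = 15.8995; exercise value = 12.0000 ≤ continuation, so V_0 = 15.8995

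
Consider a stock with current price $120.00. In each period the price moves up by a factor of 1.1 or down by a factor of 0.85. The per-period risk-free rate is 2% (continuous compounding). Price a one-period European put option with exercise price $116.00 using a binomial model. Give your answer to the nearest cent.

Risk-neutral probability p = (e^0.02 − 0.85)/(1.1 − 0.85) = 0.1702/0.2500 = 0.6808
Terminal stock prices: S_u = 132, S_d = 102
Terminal payoffs (K − S): max(-16, 0) = 0, max(14, 0) = 14
Node 0 (S = 120): V_0 = e^(−0.02)·[0.6808·0.0000 + 0.3192·14.0000] = 4.3802

$4.38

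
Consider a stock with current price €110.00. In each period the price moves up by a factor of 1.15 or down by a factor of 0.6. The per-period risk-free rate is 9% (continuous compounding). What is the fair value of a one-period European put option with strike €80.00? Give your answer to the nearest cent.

€1.30

Risk-neutral probability p = (e^0.09 − 0.6)/(1.15 − 0.6) = 0.4942/0.5500 = 0.8985
Terminal stock prices: S_u = 126.5, S_d = 66
Terminal payoffs (K − S): max(-46.5, 0) = 0, max(14, 0) = 14
Node 0 (S = 110): V_0 = e^(−0.09)·[0.8985·0.0000 + 0.1015·14.0000] = 1.2987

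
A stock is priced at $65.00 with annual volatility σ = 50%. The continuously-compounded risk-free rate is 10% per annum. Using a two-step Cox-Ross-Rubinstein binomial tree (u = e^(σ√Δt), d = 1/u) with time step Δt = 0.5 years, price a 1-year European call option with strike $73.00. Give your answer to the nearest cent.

CRR parameters: u = e^(σ√Δt) = e^(0.5·√0.5) = 1.4241, d = 1/u = 0.7022
Per-period rate: rΔt = 0.1·0.5 = 0.05, so R = e^0.05 = 1.0513
Risk-neutral probability p = (e^0.05 − 0.7022)/(1.4241 − 0.7022) = 0.3491/0.7219 = 0.4835
Terminal stock prices: S_uu = 131.8, S_ud = 65, S_dd = 32.05
Terminal payoffs (S − K): max(58.83, 0) = 58.83, max(-8, 0) = 0, max(-40.95, 0) = 0
Node u (S = 92.57): V_u = e^(−0.05)·[0.4835·58.8275 + 0.5165·0.0000] = 27.0582
Node d (S = 45.64): V_d = e^(−0.05)·[0.4835·0.0000 + 0.5165·0.0000] = 0.0000
Node 0 (S = 65): V_0 = e^(−0.05)·[0.4835·27.0582 + 0.5165·0.0000] = 12.4456

$12.45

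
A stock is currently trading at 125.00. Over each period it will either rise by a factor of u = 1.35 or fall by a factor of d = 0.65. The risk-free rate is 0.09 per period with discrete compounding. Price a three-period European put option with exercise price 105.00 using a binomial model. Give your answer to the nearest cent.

9.57

Risk-neutral probability p = (1 + 0.09 − 0.65)/(1.35 − 0.65) = 0.4400/0.7000 = 0.6286
Terminal stock prices: S_uuu = 307.5, S_uud = 148.1, S_udd = 71.3, S_ddd = 34.33
Terminal payoffs (K − S): max(-202.5, 0) = 0, max(-43.08, 0) = 0, max(33.7, 0) = 33.7, max(70.67, 0) = 70.67
Node uu (S = 227.8): V_uu = 1/1.09·[0.6286·0.0000 + 0.3714·0.0000] = 0.0000
Node ud (S = 109.7): V_ud = 1/1.09·[0.6286·0.0000 + 0.3714·33.7031] = 11.4847
Node dd (S = 52.81): V_dd = 1/1.09·[0.6286·33.7031 + 0.3714·70.6719] = 43.5178
Node u (S = 168.8): V_u = 1/1.09·[0.6286·0.0000 + 0.3714·11.4847] = 3.9135
Node d (S = 81.25): V_d = 1/1.09·[0.6286·11.4847 + 0.3714·43.5178] = 21.4520
Node 0 (S = 125): V_0 = 1/1.09·[0.6286·3.9135 + 0.3714·21.4520] = 9.5668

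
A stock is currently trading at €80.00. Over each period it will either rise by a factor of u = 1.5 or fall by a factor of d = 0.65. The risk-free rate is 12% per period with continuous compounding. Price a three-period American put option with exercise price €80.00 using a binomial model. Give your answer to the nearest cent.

Risk-neutral probability p = (e^0.12 − 0.65)/(1.5 − 0.65) = 0.4775/0.8500 = 0.5618
Terminal stock prices: S_uuu = 270, S_uud = 117, S_udd = 50.7, S_ddd = 21.97
Terminal payoffs (K − S): max(-190, 0) = 0, max(-37, 0) = 0, max(29.3, 0) = 29.3, max(58.03, 0) = 58.03
Node uu (S = 180): continuation = e^(−0.12)·[0.5618·0.0000 + 0.4382·0.0000] = 0.0000; exercise value = 0.0000 ≤ continuation, so V_uu = 0.0000
Node ud (S = 78): continuation = e^(−0.12)·[0.5618·0.0000 + 0.4382·29.3000] = 11.3884; exercise value = 2.0000 ≤ continuation, so V_ud = 11.3884
Node dd (S = 33.8): continuation = e^(−0.12)·[0.5618·29.3000 + 0.4382·58.0300] = 37.1536; exercise value = 46.2000 > continuation, so V_dd = 46.2000 (exercise)
Node u (S = 120): continuation = e^(−0.12)·[0.5618·0.0000 + 0.4382·11.3884] = 4.4265; exercise value = 0.0000 ≤ continuation, so V_u = 4.4265
Node d (S = 52): continuation = e^(−0.12)·[0.5618·11.3884 + 0.4382·46.2000] = 23.6313; exercise value = 28.0000 > continuation, so V_d = 28.0000 (exercise)
Node 0 (S = 80): continuation = e^(−0.12)·[0.5618·4.4265 + 0.4382·28.0000] = 13.0886; exercise value = 0.0000 ≤ continuation, so V_0 = 13.0886

€13.09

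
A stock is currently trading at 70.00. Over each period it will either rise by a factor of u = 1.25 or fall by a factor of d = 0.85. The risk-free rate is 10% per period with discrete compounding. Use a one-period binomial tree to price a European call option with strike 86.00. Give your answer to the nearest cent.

0.85

Risk-neutral probability p = (1 + 0.1 − 0.85)/(1.25 − 0.85) = 0.2500/0.4000 = 0.6250
Terminal stock prices: S_u = 87.5, S_d = 59.5
Terminal payoffs (S − K): max(1.5, 0) = 1.5, max(-26.5, 0) = 0
Node 0 (S = 70): V_0 = 1/1.1·[0.6250·1.5000 + 0.3750·0.0000] = 0.8523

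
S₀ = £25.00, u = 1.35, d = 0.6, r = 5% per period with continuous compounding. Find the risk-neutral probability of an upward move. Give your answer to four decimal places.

Risk-neutral probability p = (e^0.05 − 0.6)/(1.35 − 0.6) = 0.4513/0.7500 = 0.6017

p = 0.6017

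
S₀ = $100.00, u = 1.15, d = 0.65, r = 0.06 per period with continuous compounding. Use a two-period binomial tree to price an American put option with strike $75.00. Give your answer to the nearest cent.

Risk-neutral probability p = (e^0.06 − 0.65)/(1.15 − 0.65) = 0.4118/0.5000 = 0.8237
Terminal stock prices: S_uu = 132.2, S_ud = 74.75, S_dd = 42.25
Terminal payoffs (K − S): max(-57.25, 0) = 0, max(0.25, 0) = 0.25, max(32.75, 0) = 32.75
Node u (S = 115): continuation = e^(−0.06)·[0.8237·0.0000 + 0.1763·0.2500] = 0.0415; exercise value = 0.0000 ≤ continuation, so V_u = 0.0415
Node d (S = 65): continuation = e^(−0.06)·[0.8237·0.2500 + 0.1763·32.7500] = 5.6323; exercise value = 10.0000 > continuation, so V_d = 10.0000 (exercise)
Node 0 (S = 100): continuation = e^(−0.06)·[0.8237·0.0415 + 0.1763·10.0000] = 1.6928; exercise value = 0.0000 ≤ continuation, so V_0 = 1.6928

$1.69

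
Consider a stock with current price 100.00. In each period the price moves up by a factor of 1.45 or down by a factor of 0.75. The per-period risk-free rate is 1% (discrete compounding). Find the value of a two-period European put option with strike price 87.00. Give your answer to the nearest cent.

11.91

Risk-neutral probability p = (1 + 0.01 − 0.75)/(1.45 − 0.75) = 0.2600/0.7000 = 0.3714
Terminal stock prices: S_uu = 210.2, S_ud = 108.8, S_dd = 56.25
Terminal payoffs (K − S): max(-123.2, 0) = 0, max(-21.75, 0) = 0, max(30.75, 0) = 30.75
Node u (S = 145): V_u = 1/1.01·[0.3714·0.0000 + 0.6286·0.0000] = 0.0000
Node d (S = 75): V_d = 1/1.01·[0.3714·0.0000 + 0.6286·30.7500] = 19.1372
Node 0 (S = 100): V_0 = 1/1.01·[0.3714·0.0000 + 0.6286·19.1372] = 11.9100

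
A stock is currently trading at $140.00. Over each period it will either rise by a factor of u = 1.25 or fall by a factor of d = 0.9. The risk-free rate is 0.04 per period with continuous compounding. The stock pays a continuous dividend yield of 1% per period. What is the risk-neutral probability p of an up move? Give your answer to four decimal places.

Per-period risk-free factor R = e^0.04 = 1.0408; dividend-adjusted growth = e^(0.04−0.01) = 1.0305.
Risk-neutral probability p = (1.0305 − 0.9)/(1.25 − 0.9) = 0.1305/0.3500 = 0.3727

p = 0.3727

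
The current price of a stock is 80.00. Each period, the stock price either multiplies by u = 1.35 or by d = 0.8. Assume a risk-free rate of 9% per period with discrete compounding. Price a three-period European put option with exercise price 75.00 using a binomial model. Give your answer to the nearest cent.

Risk-neutral probability p = (1 + 0.09 − 0.8)/(1.35 − 0.8) = 0.2900/0.5500 = 0.5273
Terminal stock prices: S_uuu = 196.8, S_uud = 116.6, S_udd = 69.12, S_ddd = 40.96
Terminal payoffs (K − S): max(-121.8, 0) = 0, max(-41.64, 0) = 0, max(5.88, 0) = 5.88, max(34.04, 0) = 34.04
Node uu (S = 145.8): V_uu = 1/1.09·[0.5273·0.0000 + 0.4727·0.0000] = 0.0000
Node ud (S = 86.4): V_ud = 1/1.09·[0.5273·0.0000 + 0.4727·5.8800] = 2.5501
Node dd (S = 51.2): V_dd = 1/1.09·[0.5273·5.8800 + 0.4727·34.0400] = 17.6073
Node u (S = 108): V_u = 1/1.09·[0.5273·0.0000 + 0.4727·2.5501] = 1.1060
Node d (S = 64): V_d = 1/1.09·[0.5273·2.5501 + 0.4727·17.6073] = 8.8698
Node 0 (S = 80): V_0 = 1/1.09·[0.5273·1.1060 + 0.4727·8.8698] = 4.3818

4.38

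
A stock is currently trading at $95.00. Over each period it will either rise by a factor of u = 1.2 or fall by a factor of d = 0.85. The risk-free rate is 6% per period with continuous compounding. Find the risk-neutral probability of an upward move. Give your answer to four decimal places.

p = 0.6052

Risk-neutral probability p = (e^0.06 − 0.85)/(1.2 − 0.85) = 0.2118/0.3500 = 0.6052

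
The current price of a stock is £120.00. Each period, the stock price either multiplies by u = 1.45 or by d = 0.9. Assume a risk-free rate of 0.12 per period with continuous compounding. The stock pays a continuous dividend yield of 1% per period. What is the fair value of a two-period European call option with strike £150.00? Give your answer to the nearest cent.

£14.92

Per-period risk-free factor R = e^0.12 = 1.1275; dividend-adjusted growth = e^(0.12−0.01) = 1.1163.
Risk-neutral probability p = (1.1163 − 0.9)/(1.45 − 0.9) = 0.2163/0.5500 = 0.3932
Terminal stock prices: S_uu = 252.3, S_ud = 156.6, S_dd = 97.2
Terminal payoffs (S − K): max(102.3, 0) = 102.3, max(6.6, 0) = 6.6, max(-52.8, 0) = 0
Node u (S = 174): V_u = e^(−0.12)·[0.3932·102.3000 + 0.6068·6.6000] = 39.2306
Node d (S = 108): V_d = e^(−0.12)·[0.3932·6.6000 + 0.6068·0.0000] = 2.3019
Node 0 (S = 120): V_0 = e^(−0.12)·[0.3932·39.2306 + 0.6068·2.3019] = 14.9211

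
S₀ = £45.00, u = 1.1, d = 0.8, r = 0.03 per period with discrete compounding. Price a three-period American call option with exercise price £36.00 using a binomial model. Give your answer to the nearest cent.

Risk-neutral probability p = (1 + 0.03 − 0.8)/(1.1 − 0.8) = 0.2300/0.3000 = 0.7667
Terminal stock prices: S_uuu = 59.9, S_uud = 43.56, S_udd = 31.68, S_ddd = 23.04
Terminal payoffs (S − K): max(23.9, 0) = 23.9, max(7.56, 0) = 7.56, max(-4.32, 0) = 0, max(-12.96, 0) = 0
Node uu (S = 54.45): continuation = 1/1.03·[0.7667·23.8950 + 0.2333·7.5600] = 19.4985; exercise value = 18.4500 ≤ continuation, so V_uu = 19.4985
Node ud (S = 39.6): continuation = 1/1.03·[0.7667·7.5600 + 0.2333·0.0000] = 5.6272; exercise value = 3.6000 ≤ continuation, so V_ud = 5.6272
Node dd (S = 28.8): continuation = 1/1.03·[0.7667·0.0000 + 0.2333·0.0000] = 0.0000; exercise value = 0.0000 ≤ continuation, so V_dd = 0.0000
Node u (S = 49.5): continuation = 1/1.03·[0.7667·19.4985 + 0.2333·5.6272] = 15.7882; exercise value = 13.5000 ≤ continuation, so V_u = 15.7882
Node d (S = 36): continuation = 1/1.03·[0.7667·5.6272 + 0.2333·0.0000] = 4.1885; exercise value = 0.0000 ≤ continuation, so V_d = 4.1885
Node 0 (S = 45): continuation = 1/1.03·[0.7667·15.7882 + 0.2333·4.1885] = 12.7006; exercise value = 9.0000 ≤ continuation, so V_0 = 12.7006

£12.70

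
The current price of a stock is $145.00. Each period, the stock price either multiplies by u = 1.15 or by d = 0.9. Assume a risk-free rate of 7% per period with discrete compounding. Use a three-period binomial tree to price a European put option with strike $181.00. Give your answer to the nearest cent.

$12.90

Risk-neutral probability p = (1 + 0.07 − 0.9)/(1.15 − 0.9) = 0.1700/0.2500 = 0.6800
Terminal stock prices: S_uuu = 220.5, S_uud = 172.6, S_udd = 135.1, S_ddd = 105.7
Terminal payoffs (K − S): max(-39.53, 0) = 0, max(8.414, 0) = 8.414, max(45.93, 0) = 45.93, max(75.29, 0) = 75.29
Node uu (S = 191.8): V_uu = 1/1.07·[0.6800·0.0000 + 0.3200·8.4138] = 2.5163
Node ud (S = 150.1): V_ud = 1/1.07·[0.6800·8.4138 + 0.3200·45.9325] = 19.0839
Node dd (S = 117.5): V_dd = 1/1.07·[0.6800·45.9325 + 0.3200·75.2950] = 51.7089
Node u (S = 166.8): V_u = 1/1.07·[0.6800·2.5163 + 0.3200·19.0839] = 7.3064
Node d (S = 130.5): V_d = 1/1.07·[0.6800·19.0839 + 0.3200·51.7089] = 27.5924
Node 0 (S = 145): V_0 = 1/1.07·[0.6800·7.3064 + 0.3200·27.5924] = 12.8953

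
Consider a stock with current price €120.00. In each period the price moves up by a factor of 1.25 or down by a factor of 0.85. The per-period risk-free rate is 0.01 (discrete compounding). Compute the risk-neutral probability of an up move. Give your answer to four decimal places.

p = 0.4000

Risk-neutral probability p = (1 + 0.01 − 0.85)/(1.25 − 0.85) = 0.1600/0.4000 = 0.4000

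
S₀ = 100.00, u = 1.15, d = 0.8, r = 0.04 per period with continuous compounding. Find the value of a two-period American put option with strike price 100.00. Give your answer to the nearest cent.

7.58

Risk-neutral probability p = (e^0.04 − 0.8)/(1.15 − 0.8) = 0.2408/0.3500 = 0.6880
Terminal stock prices: S_uu = 132.2, S_ud = 92, S_dd = 64
Terminal payoffs (K − S): max(-32.25, 0) = 0, max(8, 0) = 8, max(36, 0) = 36
Node u (S = 115): continuation = e^(−0.04)·[0.6880·0.0000 + 0.3120·8.0000] = 2.3979; exercise value = 0.0000 ≤ continuation, so V_u = 2.3979
Node d (S = 80): continuation = e^(−0.04)·[0.6880·8.0000 + 0.3120·36.0000] = 16.0789; exercise value = 20.0000 > continuation, so V_d = 20.0000 (exercise)
Node 0 (S = 100): continuation = e^(−0.04)·[0.6880·2.3979 + 0.3120·20.0000] = 7.5799; exercise value = 0.0000 ≤ continuation, so V_0 = 7.5799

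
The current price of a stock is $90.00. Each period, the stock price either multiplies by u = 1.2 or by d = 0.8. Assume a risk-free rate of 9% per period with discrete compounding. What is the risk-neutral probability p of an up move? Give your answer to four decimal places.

Risk-neutral probability p = (1 + 0.09 − 0.8)/(1.2 − 0.8) = 0.2900/0.4000 = 0.7250

p = 0.7250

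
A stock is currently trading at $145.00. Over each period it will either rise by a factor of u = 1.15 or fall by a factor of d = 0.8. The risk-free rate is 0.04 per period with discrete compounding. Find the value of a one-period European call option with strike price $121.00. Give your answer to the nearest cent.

$30.16

Risk-neutral probability p = (1 + 0.04 − 0.8)/(1.15 − 0.8) = 0.2400/0.3500 = 0.6857
Terminal stock prices: S_u = 166.8, S_d = 116
Terminal payoffs (S − K): max(45.75, 0) = 45.75, max(-5, 0) = 0
Node 0 (S = 145): V_0 = 1/1.04·[0.6857·45.7500 + 0.3143·0.0000] = 30.1648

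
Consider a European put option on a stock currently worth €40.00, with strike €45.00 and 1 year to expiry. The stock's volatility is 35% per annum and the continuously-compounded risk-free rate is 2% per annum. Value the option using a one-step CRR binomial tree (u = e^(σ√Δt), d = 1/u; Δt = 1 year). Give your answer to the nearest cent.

CRR parameters: u = e^(σ√Δt) = e^(0.35·√1) = 1.4191, d = 1/u = 0.7047
Per-period rate: rΔt = 0.02·1 = 0.02, so R = e^0.02 = 1.0202
Risk-neutral probability p = (e^0.02 − 0.7047)/(1.4191 − 0.7047) = 0.3155/0.7144 = 0.4417
Terminal stock prices: S_u = 56.76, S_d = 28.19
Terminal payoffs (K − S): max(-11.76, 0) = 0, max(16.81, 0) = 16.81
Node 0 (S = 40): V_0 = e^(−0.02)·[0.4417·0.0000 + 0.5583·16.8125] = 9.2012

€9.20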